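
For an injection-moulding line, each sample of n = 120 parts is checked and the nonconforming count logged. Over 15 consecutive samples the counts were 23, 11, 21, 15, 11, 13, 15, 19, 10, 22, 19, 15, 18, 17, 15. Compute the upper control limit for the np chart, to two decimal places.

27.52

p̄ = Σdᵢ / (k·n) = 244 / (15 × 120) = 0.13556
UCL = np̄ + 3·√(np̄(1−p̄)) = 16.2667 + 3 × √(16.2667×0.86444) = 16.2667 + 3 × 3.7499 = 27.5163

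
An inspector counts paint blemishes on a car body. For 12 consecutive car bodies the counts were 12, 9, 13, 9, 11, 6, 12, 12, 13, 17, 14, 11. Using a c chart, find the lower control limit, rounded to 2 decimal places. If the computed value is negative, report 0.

c̄ = (12 + 9 + 13 + 9 + 11 + 6 + 12 + 12 + 13 + 17 + 14 + 11) / 12 = 139 / 12 = 11.5833
LCL = c̄ − 3√c̄ = 11.5833 − 3 × 3.4034 = 1.3730

1.37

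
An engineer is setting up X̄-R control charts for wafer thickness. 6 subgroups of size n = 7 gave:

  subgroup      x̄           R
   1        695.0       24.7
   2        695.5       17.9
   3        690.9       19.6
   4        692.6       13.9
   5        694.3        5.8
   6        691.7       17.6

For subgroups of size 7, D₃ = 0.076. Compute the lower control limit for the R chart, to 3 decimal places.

1.260

R̄ = (24.7 + 17.9 + 19.6 + 13.9 + 5.8 + 17.6) / 6 = 99.5000 / 6 = 16.5833
LCL_R = D₃·R̄ = 0.076 × 16.5833 = 1.2603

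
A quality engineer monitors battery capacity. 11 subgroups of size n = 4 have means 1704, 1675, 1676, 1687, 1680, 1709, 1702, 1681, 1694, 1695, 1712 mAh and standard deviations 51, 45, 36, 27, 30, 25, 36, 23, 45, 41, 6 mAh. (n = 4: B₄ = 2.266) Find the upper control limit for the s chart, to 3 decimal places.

75.190

s̄ = (51 + 45 + 36 + 27 + 30 + 25 + 36 + 23 + 45 + 41 + 6) / 11 = 33.1818
UCL_s = B₄·s̄ = 2.266 × 33.1818 = 75.1900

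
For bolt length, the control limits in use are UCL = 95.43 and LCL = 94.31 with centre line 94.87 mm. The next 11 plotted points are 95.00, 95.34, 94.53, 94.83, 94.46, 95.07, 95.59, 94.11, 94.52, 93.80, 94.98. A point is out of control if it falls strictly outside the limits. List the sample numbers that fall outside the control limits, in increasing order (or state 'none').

7, 8, 10

Compare each point to [94.31, 95.43]: sample 7 = 95.59 > UCL; sample 8 = 94.11 < LCL; sample 10 = 93.80 < LCL.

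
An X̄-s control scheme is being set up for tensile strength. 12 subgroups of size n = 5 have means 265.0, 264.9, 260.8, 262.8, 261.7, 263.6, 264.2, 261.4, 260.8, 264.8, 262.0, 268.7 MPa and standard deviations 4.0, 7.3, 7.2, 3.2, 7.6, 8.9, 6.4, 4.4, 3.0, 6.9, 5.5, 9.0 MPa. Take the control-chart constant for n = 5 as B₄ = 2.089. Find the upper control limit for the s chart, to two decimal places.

s̄ = (4.0 + 7.3 + 7.2 + 3.2 + 7.6 + 8.9 + 6.4 + 4.4 + 3.0 + 6.9 + 5.5 + 9.0) / 12 = 6.1167
UCL_s = B₄·s̄ = 2.089 × 6.1167 = 12.7777

12.78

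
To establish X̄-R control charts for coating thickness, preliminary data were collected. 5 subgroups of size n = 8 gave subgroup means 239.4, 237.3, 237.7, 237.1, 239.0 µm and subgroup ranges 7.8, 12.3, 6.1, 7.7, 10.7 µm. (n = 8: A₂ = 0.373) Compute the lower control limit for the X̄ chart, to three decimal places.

X̄̄ = (239.4 + 237.3 + 237.7 + 237.1 + 239.0) / 5 = 1190.5000 / 5 = 238.1000
R̄ = (7.8 + 12.3 + 6.1 + 7.7 + 10.7) / 5 = 44.6000 / 5 = 8.9200
LCL = X̄̄ − A₂·R̄ = 238.1000 − 0.373 × 8.9200 = 234.7728

234.773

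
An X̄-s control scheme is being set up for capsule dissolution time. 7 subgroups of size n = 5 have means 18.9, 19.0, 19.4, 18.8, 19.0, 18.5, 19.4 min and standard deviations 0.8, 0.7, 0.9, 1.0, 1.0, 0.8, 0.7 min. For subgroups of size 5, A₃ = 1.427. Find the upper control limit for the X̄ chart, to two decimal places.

X̄̄ = (18.9 + 19.0 + 19.4 + 18.8 + 19.0 + 18.5 + 19.4) / 7 = 19.0000
s̄ = (0.8 + 0.7 + 0.9 + 1.0 + 1.0 + 0.8 + 0.7) / 7 = 0.8429
UCL = X̄̄ + A₃·s̄ = 19.0000 + 1.427 × 0.8429 = 20.2028

20.20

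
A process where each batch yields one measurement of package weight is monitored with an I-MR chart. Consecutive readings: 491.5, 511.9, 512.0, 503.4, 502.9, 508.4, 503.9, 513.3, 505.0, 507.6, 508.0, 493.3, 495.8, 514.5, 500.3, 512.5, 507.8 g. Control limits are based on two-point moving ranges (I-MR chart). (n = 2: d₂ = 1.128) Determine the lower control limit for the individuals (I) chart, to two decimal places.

X̄ = (491.5 + 511.9 + 512.0 + 503.4 + 502.9 + 508.4 + 503.9 + 513.3 + 505.0 + 507.6 + 508.0 + 493.3 + 495.8 + 514.5 + 500.3 + 512.5 + 507.8) / 17 = 505.4176
Moving ranges: 20.4, 0.1, 8.6, 0.5, 5.5, 4.5, 9.4, 8.3, 2.6, 0.4, 14.7, 2.5, 18.7, 14.2, 12.2, 4.7; M̄R̄ = 127.3000 / 16 = 7.9562
LCL = X̄ − 3·M̄R̄/d₂ = 505.4176 − 3 × 7.9562 / 1.128 = 484.2574

484.26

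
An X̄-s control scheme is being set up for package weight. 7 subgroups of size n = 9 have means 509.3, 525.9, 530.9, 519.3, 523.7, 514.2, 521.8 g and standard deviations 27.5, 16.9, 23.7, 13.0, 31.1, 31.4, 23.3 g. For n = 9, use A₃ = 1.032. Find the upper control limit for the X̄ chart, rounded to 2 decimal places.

X̄̄ = (509.3 + 525.9 + 530.9 + 519.3 + 523.7 + 514.2 + 521.8) / 7 = 520.7286
s̄ = (27.5 + 16.9 + 23.7 + 13.0 + 31.1 + 31.4 + 23.3) / 7 = 23.8429
UCL = X̄̄ + A₃·s̄ = 520.7286 + 1.032 × 23.8429 = 545.3344

545.33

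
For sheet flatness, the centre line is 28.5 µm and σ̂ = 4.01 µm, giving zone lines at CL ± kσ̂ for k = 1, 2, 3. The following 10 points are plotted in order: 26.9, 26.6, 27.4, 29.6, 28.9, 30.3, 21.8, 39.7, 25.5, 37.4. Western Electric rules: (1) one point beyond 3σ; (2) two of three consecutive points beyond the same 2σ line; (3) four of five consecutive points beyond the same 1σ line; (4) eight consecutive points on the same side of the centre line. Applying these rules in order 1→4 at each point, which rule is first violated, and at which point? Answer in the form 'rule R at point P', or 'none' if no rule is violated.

Zone of each point (C = within 1σ̂, B = 1σ̂–2σ̂, A = 2σ̂–3σ̂, * = beyond 3σ̂; sign = side of CL): 1:-C, 2:-C, 3:-C, 4:+C, 5:+C, 6:+C, 7:-B, 8:+A, 9:-C, 10:+A
Rule 2 (two of three consecutive points beyond the same 2σ limit) is satisfied at point 10.

rule 2 at point 10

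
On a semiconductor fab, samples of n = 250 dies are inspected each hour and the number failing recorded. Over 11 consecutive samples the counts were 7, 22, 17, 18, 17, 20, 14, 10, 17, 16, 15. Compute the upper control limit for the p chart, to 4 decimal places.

0.1090

p̄ = Σdᵢ / (k·n) = 173 / (11 × 250) = 0.06291
UCL = p̄ + 3·√(p̄(1−p̄)/n) = 0.06291 + 3 × √(0.06291×0.93709/250) = 0.06291 + 3 × 0.01536 = 0.10898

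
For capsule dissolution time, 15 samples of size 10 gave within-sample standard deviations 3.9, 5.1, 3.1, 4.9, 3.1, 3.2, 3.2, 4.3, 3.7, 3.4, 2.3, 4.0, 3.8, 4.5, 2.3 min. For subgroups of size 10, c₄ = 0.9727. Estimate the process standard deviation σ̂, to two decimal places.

3.76

s̄ = (3.9 + 5.1 + 3.1 + 4.9 + 3.1 + 3.2 + 3.2 + 4.3 + 3.7 + 3.4 + 2.3 + 4.0 + 3.8 + 4.5 + 2.3) / 15 = 3.6533
σ̂ = s̄ / c₄ = 3.6533 / 0.9727 = 3.7559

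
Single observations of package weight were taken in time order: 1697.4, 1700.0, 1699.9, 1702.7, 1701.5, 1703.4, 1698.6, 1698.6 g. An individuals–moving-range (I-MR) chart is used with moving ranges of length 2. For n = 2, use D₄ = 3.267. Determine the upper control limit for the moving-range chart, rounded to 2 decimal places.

Moving ranges: 2.6, 0.1, 2.8, 1.2, 1.9, 4.8, 0.0; M̄R̄ = 13.4000 / 7 = 1.9143
UCL_MR = D₄·M̄R̄ = 3.267 × 1.9143 = 6.2540

6.25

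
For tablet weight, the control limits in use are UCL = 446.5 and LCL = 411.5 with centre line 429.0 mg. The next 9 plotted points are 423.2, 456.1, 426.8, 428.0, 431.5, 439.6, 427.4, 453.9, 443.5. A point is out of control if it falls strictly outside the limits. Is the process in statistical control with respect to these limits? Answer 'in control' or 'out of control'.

Compare each point to [411.5, 446.5]: sample 2 = 456.1 > UCL; sample 8 = 453.9 > UCL.

out of control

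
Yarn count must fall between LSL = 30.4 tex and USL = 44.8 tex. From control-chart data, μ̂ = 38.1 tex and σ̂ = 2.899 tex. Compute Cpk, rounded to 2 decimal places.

0.77

Cpu = (USL − μ̂) / (3σ̂) = (44.8 − 38.1) / (3 × 2.899) = 0.7704; Cpl = (μ̂ − LSL) / (3σ̂) = (38.1 − 30.4) / (3 × 2.899) = 0.8854; Cpk = min(Cpu, Cpl) = 0.7704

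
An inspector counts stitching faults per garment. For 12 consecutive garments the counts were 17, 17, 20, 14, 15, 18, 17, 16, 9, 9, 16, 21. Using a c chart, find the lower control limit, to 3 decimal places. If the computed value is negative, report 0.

c̄ = (17 + 17 + 20 + 14 + 15 + 18 + 17 + 16 + 9 + 9 + 16 + 21) / 12 = 189 / 12 = 15.7500
LCL = c̄ − 3√c̄ = 15.7500 − 3 × 3.9686 = 3.8441

3.844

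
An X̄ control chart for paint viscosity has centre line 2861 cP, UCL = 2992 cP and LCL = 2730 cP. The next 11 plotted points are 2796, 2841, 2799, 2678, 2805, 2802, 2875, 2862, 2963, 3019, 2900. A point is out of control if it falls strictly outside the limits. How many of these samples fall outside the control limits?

2

Compare each point to [2730, 2992]: sample 4 = 2678 < LCL; sample 10 = 3019 > UCL.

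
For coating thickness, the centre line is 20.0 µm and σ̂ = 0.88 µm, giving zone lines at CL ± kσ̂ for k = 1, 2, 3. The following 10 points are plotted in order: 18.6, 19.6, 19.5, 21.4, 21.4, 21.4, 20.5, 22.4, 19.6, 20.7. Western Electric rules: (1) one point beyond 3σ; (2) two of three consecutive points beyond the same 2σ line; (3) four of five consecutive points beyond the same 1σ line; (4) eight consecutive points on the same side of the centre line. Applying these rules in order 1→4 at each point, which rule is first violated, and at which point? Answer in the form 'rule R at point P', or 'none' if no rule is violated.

rule 3 at point 8

Zone of each point (C = within 1σ̂, B = 1σ̂–2σ̂, A = 2σ̂–3σ̂, * = beyond 3σ̂; sign = side of CL): 1:-B, 2:-C, 3:-C, 4:+B, 5:+B, 6:+B, 7:+C, 8:+A, 9:-C, 10:+C
Rule 3 (four of five consecutive points beyond the same 1σ limit) is satisfied at point 8.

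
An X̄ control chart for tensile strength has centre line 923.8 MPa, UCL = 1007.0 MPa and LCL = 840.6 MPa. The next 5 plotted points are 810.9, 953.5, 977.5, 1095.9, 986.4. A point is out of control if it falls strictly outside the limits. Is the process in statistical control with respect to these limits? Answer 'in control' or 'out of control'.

out of control

Compare each point to [840.6, 1007.0]: sample 1 = 810.9 < LCL; sample 4 = 1095.9 > UCL.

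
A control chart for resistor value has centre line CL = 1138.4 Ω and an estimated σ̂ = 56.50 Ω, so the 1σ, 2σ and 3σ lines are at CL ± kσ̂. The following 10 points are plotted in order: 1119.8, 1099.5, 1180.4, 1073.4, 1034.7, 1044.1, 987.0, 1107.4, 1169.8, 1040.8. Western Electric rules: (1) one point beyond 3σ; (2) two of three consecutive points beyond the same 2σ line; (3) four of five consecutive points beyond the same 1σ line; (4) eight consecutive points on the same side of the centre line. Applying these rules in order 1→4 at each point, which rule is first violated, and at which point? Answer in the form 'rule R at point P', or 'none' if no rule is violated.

Zone of each point (C = within 1σ̂, B = 1σ̂–2σ̂, A = 2σ̂–3σ̂, * = beyond 3σ̂; sign = side of CL): 1:-C, 2:-C, 3:+C, 4:-B, 5:-B, 6:-B, 7:-A, 8:-C, 9:+C, 10:-B
Rule 3 (four of five consecutive points beyond the same 1σ limit) is satisfied at point 7.

rule 3 at point 7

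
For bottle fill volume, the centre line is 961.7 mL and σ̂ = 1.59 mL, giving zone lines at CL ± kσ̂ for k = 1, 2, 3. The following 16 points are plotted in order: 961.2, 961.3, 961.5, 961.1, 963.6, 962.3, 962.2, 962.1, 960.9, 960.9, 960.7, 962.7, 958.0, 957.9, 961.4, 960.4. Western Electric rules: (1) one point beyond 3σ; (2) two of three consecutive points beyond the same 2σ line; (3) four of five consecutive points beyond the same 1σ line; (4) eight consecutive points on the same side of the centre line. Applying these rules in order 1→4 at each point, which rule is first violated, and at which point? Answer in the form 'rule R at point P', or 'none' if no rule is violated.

rule 2 at point 14

Zone of each point (C = within 1σ̂, B = 1σ̂–2σ̂, A = 2σ̂–3σ̂, * = beyond 3σ̂; sign = side of CL): 1:-C, 2:-C, 3:-C, 4:-C, 5:+B, 6:+C, 7:+C, 8:+C, 9:-C, 10:-C, 11:-C, 12:+C, 13:-A, 14:-A, 15:-C, 16:-C
Rule 2 (two of three consecutive points beyond the same 2σ limit) is satisfied at point 14.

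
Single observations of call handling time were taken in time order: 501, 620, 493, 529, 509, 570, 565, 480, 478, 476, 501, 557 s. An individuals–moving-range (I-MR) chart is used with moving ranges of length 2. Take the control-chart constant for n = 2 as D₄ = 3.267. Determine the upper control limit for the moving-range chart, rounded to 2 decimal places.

Moving ranges: 119, 127, 36, 20, 61, 5, 85, 2, 2, 25, 56; M̄R̄ = 538.0000 / 11 = 48.9091
UCL_MR = D₄·M̄R̄ = 3.267 × 48.9091 = 159.7860

159.79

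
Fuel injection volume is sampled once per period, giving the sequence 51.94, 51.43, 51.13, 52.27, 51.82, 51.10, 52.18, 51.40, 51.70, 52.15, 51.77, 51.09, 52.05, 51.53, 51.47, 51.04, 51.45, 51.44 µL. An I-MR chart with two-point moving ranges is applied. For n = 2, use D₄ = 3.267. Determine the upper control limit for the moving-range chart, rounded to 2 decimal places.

Moving ranges: 0.51, 0.30, 1.14, 0.45, 0.72, 1.08, 0.78, 0.30, 0.45, 0.38, 0.68, 0.96, 0.52, 0.06, 0.43, 0.41, 0.01; M̄R̄ = 9.1800 / 17 = 0.5400
UCL_MR = D₄·M̄R̄ = 3.267 × 0.5400 = 1.7642

1.76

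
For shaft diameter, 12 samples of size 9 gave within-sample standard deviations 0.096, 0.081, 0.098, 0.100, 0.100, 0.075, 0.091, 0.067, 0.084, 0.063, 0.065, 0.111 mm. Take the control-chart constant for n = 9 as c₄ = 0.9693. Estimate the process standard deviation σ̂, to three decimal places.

s̄ = (0.096 + 0.081 + 0.098 + 0.100 + 0.100 + 0.075 + 0.091 + 0.067 + 0.084 + 0.063 + 0.065 + 0.111) / 12 = 0.0859
σ̂ = s̄ / c₄ = 0.0859 / 0.9693 = 0.0886

0.089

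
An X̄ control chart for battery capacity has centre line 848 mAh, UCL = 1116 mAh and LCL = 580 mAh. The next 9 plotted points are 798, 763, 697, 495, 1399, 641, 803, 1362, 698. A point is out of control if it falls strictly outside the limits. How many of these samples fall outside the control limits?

3

Compare each point to [580, 1116]: sample 4 = 495 < LCL; sample 5 = 1399 > UCL; sample 8 = 1362 > UCL.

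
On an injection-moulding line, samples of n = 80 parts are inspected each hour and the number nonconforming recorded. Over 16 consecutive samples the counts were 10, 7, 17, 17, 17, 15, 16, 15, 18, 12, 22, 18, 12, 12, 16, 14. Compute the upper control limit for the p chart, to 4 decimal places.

0.3164

p̄ = Σdᵢ / (k·n) = 238 / (16 × 80) = 0.18594
UCL = p̄ + 3·√(p̄(1−p̄)/n) = 0.18594 + 3 × √(0.18594×0.81406/80) = 0.18594 + 3 × 0.04350 = 0.31643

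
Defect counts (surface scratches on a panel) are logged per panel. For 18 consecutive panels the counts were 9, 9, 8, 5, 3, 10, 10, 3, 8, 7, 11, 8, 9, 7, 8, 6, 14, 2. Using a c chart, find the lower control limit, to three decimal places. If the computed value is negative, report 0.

0.000

c̄ = (9 + 9 + 8 + 5 + 3 + 10 + 10 + 3 + 8 + 7 + 11 + 8 + 9 + 7 + 8 + 6 + 14 + 2) / 18 = 137 / 18 = 7.6111
LCL = c̄ − 3√c̄ = 7.6111 − 3 × 2.7588 = -0.6654 → 0 (cannot be negative)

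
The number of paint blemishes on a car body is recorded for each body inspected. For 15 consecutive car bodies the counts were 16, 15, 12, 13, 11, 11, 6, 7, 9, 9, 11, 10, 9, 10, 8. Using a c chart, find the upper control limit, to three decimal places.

c̄ = (16 + 15 + 12 + 13 + 11 + 11 + 6 + 7 + 9 + 9 + 11 + 10 + 9 + 10 + 8) / 15 = 157 / 15 = 10.4667
UCL = c̄ + 3√c̄ = 10.4667 + 3 × √10.4667 = 10.4667 + 3 × 3.2352 = 20.1723

20.172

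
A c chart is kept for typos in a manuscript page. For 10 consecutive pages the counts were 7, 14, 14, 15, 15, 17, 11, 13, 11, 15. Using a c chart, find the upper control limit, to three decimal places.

24.100

c̄ = (7 + 14 + 14 + 15 + 15 + 17 + 11 + 13 + 11 + 15) / 10 = 132 / 10 = 13.2000
UCL = c̄ + 3√c̄ = 13.2000 + 3 × √13.2000 = 13.2000 + 3 × 3.6332 = 24.0995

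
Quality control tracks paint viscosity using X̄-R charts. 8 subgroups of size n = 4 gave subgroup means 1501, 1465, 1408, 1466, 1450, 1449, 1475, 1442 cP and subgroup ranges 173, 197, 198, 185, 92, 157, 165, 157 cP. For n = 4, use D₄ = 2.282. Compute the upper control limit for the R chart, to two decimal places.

R̄ = (173 + 197 + 198 + 185 + 92 + 157 + 165 + 157) / 8 = 1324.0000 / 8 = 165.5000
UCL_R = D₄·R̄ = 2.282 × 165.5000 = 377.6710

377.67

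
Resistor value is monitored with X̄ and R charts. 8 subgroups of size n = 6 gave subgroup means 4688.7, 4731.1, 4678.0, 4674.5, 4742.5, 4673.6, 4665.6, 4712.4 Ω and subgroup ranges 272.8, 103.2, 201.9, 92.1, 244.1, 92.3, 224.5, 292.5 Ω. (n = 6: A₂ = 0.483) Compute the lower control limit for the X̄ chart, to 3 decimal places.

X̄̄ = (4688.7 + 4731.1 + 4678.0 + 4674.5 + 4742.5 + 4673.6 + 4665.6 + 4712.4) / 8 = 37566.4000 / 8 = 4695.8000
R̄ = (272.8 + 103.2 + 201.9 + 92.1 + 244.1 + 92.3 + 224.5 + 292.5) / 8 = 1523.4000 / 8 = 190.4250
LCL = X̄̄ − A₂·R̄ = 4695.8000 − 0.483 × 190.4250 = 4603.8247

4603.825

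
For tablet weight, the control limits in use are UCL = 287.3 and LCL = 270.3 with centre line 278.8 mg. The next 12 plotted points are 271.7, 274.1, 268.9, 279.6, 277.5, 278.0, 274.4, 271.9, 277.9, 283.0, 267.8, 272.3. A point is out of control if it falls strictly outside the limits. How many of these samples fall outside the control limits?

Compare each point to [270.3, 287.3]: sample 3 = 268.9 < LCL; sample 11 = 267.8 < LCL.

2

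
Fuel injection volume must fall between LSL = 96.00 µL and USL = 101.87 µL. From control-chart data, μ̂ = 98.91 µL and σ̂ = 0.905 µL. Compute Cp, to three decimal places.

1.081

Cp = (USL − LSL) / (6σ̂) = (101.87 − 96.00) / (6 × 0.905) = 5.8700 / 5.4300 = 1.0810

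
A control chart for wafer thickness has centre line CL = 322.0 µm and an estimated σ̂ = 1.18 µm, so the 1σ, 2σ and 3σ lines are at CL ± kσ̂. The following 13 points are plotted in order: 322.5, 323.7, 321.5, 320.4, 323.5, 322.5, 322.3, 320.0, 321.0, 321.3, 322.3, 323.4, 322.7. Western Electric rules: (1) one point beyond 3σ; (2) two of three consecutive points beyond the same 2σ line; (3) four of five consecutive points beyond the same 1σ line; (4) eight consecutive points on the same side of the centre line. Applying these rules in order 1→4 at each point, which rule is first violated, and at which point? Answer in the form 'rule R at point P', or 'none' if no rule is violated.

none

Zone of each point (C = within 1σ̂, B = 1σ̂–2σ̂, A = 2σ̂–3σ̂, * = beyond 3σ̂; sign = side of CL): 1:+C, 2:+B, 3:-C, 4:-B, 5:+B, 6:+C, 7:+C, 8:-B, 9:-C, 10:-C, 11:+C, 12:+B, 13:+C
No rule fires across all 13 points.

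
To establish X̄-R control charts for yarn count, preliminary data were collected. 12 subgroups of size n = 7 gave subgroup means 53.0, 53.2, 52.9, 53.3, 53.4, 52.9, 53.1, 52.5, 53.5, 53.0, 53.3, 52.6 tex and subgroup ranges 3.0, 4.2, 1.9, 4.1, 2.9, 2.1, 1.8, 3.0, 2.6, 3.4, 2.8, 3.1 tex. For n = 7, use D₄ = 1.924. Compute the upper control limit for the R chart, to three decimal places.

5.596

R̄ = (3.0 + 4.2 + 1.9 + 4.1 + 2.9 + 2.1 + 1.8 + 3.0 + 2.6 + 3.4 + 2.8 + 3.1) / 12 = 34.9000 / 12 = 2.9083
UCL_R = D₄·R̄ = 1.924 × 2.9083 = 5.5956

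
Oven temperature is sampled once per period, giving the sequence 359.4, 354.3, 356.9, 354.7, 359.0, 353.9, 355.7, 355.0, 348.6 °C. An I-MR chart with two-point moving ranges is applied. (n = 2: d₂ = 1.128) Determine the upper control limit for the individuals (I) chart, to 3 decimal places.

364.653

X̄ = (359.4 + 354.3 + 356.9 + 354.7 + 359.0 + 353.9 + 355.7 + 355.0 + 348.6) / 9 = 355.2778
Moving ranges: 5.1, 2.6, 2.2, 4.3, 5.1, 1.8, 0.7, 6.4; M̄R̄ = 28.2000 / 8 = 3.5250
UCL = X̄ + 3·M̄R̄/d₂ = 355.2778 + 3 × 3.5250 / 1.128 = 364.6528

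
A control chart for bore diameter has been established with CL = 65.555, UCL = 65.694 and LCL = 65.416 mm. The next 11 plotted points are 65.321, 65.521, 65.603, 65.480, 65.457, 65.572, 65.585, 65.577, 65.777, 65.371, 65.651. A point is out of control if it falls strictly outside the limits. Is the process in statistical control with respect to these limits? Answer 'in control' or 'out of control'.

Compare each point to [65.416, 65.694]: sample 1 = 65.321 < LCL; sample 9 = 65.777 > UCL; sample 10 = 65.371 < LCL.

out of control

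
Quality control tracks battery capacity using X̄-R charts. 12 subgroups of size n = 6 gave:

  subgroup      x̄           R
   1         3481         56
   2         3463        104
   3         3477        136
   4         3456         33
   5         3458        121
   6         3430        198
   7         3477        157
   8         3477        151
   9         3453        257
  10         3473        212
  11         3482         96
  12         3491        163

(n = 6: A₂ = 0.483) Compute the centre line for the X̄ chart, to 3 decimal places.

X̄̄ = (3481 + 3463 + 3477 + 3456 + 3458 + 3430 + 3477 + 3477 + 3453 + 3473 + 3482 + 3491) / 12 = 41618.0000 / 12 = 3468.1667
CL = X̄̄ = 3468.1667

3468.167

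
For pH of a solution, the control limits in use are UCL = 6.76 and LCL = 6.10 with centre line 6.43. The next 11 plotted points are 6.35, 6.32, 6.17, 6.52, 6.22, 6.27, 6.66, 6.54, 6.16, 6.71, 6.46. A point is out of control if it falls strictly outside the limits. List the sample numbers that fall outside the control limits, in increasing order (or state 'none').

none

All 11 points lie within [6.10, 6.76].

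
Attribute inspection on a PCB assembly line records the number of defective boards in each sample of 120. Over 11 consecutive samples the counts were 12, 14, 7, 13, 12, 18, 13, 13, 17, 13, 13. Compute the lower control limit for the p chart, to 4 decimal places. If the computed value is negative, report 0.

0.0242

p̄ = Σdᵢ / (k·n) = 145 / (11 × 120) = 0.10985
LCL = p̄ − 3·√(p̄(1−p̄)/n) = 0.10985 − 3 × 0.02855 = 0.02421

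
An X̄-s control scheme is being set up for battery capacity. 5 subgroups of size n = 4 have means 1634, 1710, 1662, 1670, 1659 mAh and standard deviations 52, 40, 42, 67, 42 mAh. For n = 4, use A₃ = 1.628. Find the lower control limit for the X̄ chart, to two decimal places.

X̄̄ = (1634 + 1710 + 1662 + 1670 + 1659) / 5 = 1667.0000
s̄ = (52 + 40 + 42 + 67 + 42) / 5 = 48.6000
LCL = X̄̄ − A₃·s̄ = 1667.0000 − 1.628 × 48.6000 = 1587.8792

1587.88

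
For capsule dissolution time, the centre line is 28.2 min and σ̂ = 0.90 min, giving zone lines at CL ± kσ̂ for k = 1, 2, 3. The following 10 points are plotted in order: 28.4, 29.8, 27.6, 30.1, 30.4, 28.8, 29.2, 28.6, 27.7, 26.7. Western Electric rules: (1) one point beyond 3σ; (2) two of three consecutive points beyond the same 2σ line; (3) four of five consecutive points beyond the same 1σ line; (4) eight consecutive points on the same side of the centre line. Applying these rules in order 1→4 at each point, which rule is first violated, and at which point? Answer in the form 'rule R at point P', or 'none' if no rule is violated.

rule 2 at point 5

Zone of each point (C = within 1σ̂, B = 1σ̂–2σ̂, A = 2σ̂–3σ̂, * = beyond 3σ̂; sign = side of CL): 1:+C, 2:+B, 3:-C, 4:+A, 5:+A, 6:+C, 7:+B, 8:+C, 9:-C, 10:-B
Rule 2 (two of three consecutive points beyond the same 2σ limit) is satisfied at point 5.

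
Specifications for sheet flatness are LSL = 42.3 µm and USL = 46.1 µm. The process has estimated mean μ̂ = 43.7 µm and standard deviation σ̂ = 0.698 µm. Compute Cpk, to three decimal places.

0.669

Cpu = (USL − μ̂) / (3σ̂) = (46.1 − 43.7) / (3 × 0.698) = 1.1461; Cpl = (μ̂ − LSL) / (3σ̂) = (43.7 − 42.3) / (3 × 0.698) = 0.6686; Cpk = min(Cpu, Cpl) = 0.6686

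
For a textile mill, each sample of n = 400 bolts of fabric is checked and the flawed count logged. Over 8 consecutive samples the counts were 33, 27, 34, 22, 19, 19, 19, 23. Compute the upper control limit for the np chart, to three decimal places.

p̄ = Σdᵢ / (k·n) = 196 / (8 × 400) = 0.06125
UCL = np̄ + 3·√(np̄(1−p̄)) = 24.5000 + 3 × √(24.5000×0.93875) = 24.5000 + 3 × 4.7958 = 38.8873

38.887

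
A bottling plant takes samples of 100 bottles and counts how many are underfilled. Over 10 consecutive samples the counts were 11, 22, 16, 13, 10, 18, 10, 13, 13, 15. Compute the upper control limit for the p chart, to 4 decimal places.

p̄ = Σdᵢ / (k·n) = 141 / (10 × 100) = 0.14100
UCL = p̄ + 3·√(p̄(1−p̄)/n) = 0.14100 + 3 × √(0.14100×0.85900/100) = 0.14100 + 3 × 0.03480 = 0.24541

0.2454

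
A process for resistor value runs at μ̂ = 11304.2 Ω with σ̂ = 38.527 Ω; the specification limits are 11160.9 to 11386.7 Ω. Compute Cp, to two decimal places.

0.98

Cp = (USL − LSL) / (6σ̂) = (11386.7 − 11160.9) / (6 × 38.527) = 225.8000 / 231.1620 = 0.9768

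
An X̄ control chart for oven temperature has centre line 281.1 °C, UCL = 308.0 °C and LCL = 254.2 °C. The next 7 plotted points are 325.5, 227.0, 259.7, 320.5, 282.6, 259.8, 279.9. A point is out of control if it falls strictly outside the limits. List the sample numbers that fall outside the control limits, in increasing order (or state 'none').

Compare each point to [254.2, 308.0]: sample 1 = 325.5 > UCL; sample 2 = 227.0 < LCL; sample 4 = 320.5 > UCL.

1, 2, 4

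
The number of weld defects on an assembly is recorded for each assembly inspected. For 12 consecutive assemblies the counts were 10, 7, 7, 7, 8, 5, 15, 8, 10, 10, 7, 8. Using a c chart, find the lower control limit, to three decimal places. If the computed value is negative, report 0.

0.000

c̄ = (10 + 7 + 7 + 7 + 8 + 5 + 15 + 8 + 10 + 10 + 7 + 8) / 12 = 102 / 12 = 8.5000
LCL = c̄ − 3√c̄ = 8.5000 − 3 × 2.9155 = -0.2464 → 0 (cannot be negative)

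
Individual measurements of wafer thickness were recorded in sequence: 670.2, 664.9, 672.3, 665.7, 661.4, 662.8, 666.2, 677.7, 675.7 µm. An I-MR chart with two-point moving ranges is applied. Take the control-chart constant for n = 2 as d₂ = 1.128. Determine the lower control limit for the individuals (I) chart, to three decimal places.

X̄ = (670.2 + 664.9 + 672.3 + 665.7 + 661.4 + 662.8 + 666.2 + 677.7 + 675.7) / 9 = 668.5444
Moving ranges: 5.3, 7.4, 6.6, 4.3, 1.4, 3.4, 11.5, 2.0; M̄R̄ = 41.9000 / 8 = 5.2375
LCL = X̄ − 3·M̄R̄/d₂ = 668.5444 − 3 × 5.2375 / 1.128 = 654.6149

654.615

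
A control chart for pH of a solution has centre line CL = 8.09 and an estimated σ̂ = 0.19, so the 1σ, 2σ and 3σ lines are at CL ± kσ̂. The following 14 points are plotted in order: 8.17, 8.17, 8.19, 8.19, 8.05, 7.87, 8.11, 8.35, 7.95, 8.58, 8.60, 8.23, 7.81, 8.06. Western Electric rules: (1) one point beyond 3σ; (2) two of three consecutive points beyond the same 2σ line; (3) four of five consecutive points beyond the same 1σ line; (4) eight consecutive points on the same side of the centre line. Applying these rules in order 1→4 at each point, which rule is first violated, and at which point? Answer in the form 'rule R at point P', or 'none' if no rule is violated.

Zone of each point (C = within 1σ̂, B = 1σ̂–2σ̂, A = 2σ̂–3σ̂, * = beyond 3σ̂; sign = side of CL): 1:+C, 2:+C, 3:+C, 4:+C, 5:-C, 6:-B, 7:+C, 8:+B, 9:-C, 10:+A, 11:+A, 12:+C, 13:-B, 14:-C
Rule 2 (two of three consecutive points beyond the same 2σ limit) is satisfied at point 11.

rule 2 at point 11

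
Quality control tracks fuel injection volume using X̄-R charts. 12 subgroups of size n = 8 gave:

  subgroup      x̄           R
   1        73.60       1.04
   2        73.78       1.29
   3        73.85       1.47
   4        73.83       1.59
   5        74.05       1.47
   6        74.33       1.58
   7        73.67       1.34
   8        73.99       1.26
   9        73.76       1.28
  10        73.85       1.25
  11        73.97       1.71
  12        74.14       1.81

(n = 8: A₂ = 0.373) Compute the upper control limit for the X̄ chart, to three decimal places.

X̄̄ = (73.60 + 73.78 + 73.85 + 73.83 + 74.05 + 74.33 + 73.67 + 73.99 + 73.76 + 73.85 + 73.97 + 74.14) / 12 = 886.8200 / 12 = 73.9017
R̄ = (1.04 + 1.29 + 1.47 + 1.59 + 1.47 + 1.58 + 1.34 + 1.26 + 1.28 + 1.25 + 1.71 + 1.81) / 12 = 17.0900 / 12 = 1.4242
UCL = X̄̄ + A₂·R̄ = 73.9017 + 0.373 × 1.4242 = 74.4329

74.433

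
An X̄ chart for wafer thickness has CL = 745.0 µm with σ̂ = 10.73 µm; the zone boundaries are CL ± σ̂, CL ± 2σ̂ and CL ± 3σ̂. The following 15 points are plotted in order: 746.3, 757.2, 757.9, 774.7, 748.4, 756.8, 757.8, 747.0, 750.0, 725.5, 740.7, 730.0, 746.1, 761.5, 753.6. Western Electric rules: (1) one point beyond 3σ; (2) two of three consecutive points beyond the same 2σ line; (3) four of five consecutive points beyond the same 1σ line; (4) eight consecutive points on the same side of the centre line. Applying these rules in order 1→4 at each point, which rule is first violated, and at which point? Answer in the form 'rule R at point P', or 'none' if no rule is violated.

Zone of each point (C = within 1σ̂, B = 1σ̂–2σ̂, A = 2σ̂–3σ̂, * = beyond 3σ̂; sign = side of CL): 1:+C, 2:+B, 3:+B, 4:+A, 5:+C, 6:+B, 7:+B, 8:+C, 9:+C, 10:-B, 11:-C, 12:-B, 13:+C, 14:+B, 15:+C
Rule 3 (four of five consecutive points beyond the same 1σ limit) is satisfied at point 6.

rule 3 at point 6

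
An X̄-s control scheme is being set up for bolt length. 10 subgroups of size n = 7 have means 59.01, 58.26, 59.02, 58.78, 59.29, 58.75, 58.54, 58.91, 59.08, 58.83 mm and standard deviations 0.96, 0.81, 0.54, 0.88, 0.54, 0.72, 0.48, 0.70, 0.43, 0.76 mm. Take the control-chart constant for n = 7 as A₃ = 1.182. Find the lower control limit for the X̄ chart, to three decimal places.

X̄̄ = (59.01 + 58.26 + 59.02 + 58.78 + 59.29 + 58.75 + 58.54 + 58.91 + 59.08 + 58.83) / 10 = 58.8470
s̄ = (0.96 + 0.81 + 0.54 + 0.88 + 0.54 + 0.72 + 0.48 + 0.70 + 0.43 + 0.76) / 10 = 0.6820
LCL = X̄̄ − A₃·s̄ = 58.8470 − 1.182 × 0.6820 = 58.0409

58.041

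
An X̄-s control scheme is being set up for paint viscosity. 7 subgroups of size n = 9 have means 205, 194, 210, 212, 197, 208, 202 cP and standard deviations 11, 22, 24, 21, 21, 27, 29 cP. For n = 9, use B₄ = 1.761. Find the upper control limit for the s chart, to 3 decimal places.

s̄ = (11 + 22 + 24 + 21 + 21 + 27 + 29) / 7 = 22.1429
UCL_s = B₄·s̄ = 1.761 × 22.1429 = 38.9936

38.994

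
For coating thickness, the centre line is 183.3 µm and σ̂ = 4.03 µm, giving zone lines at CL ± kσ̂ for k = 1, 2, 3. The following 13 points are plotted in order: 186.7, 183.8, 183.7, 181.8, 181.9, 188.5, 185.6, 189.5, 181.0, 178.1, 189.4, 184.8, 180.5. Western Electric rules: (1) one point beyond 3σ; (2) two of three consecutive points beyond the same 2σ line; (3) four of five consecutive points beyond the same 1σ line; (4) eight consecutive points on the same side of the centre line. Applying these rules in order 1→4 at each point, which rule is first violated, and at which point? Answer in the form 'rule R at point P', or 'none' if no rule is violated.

Zone of each point (C = within 1σ̂, B = 1σ̂–2σ̂, A = 2σ̂–3σ̂, * = beyond 3σ̂; sign = side of CL): 1:+C, 2:+C, 3:+C, 4:-C, 5:-C, 6:+B, 7:+C, 8:+B, 9:-C, 10:-B, 11:+B, 12:+C, 13:-C
No rule fires across all 13 points.

none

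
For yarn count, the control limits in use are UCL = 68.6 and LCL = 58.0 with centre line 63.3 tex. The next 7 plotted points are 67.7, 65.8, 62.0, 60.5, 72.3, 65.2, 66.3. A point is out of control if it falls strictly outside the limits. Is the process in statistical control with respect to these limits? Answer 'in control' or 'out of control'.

Compare each point to [58.0, 68.6]: sample 5 = 72.3 > UCL.

out of control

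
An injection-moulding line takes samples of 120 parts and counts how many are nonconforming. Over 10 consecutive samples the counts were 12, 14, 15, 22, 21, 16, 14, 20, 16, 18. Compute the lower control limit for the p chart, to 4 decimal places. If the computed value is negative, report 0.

p̄ = Σdᵢ / (k·n) = 168 / (10 × 120) = 0.14000
LCL = p̄ − 3·√(p̄(1−p̄)/n) = 0.14000 − 3 × 0.03168 = 0.04497

0.0450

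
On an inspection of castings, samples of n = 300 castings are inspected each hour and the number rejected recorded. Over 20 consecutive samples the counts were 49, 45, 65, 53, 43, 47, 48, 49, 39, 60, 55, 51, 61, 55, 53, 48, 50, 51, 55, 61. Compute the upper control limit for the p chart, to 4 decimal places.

0.2385

p̄ = Σdᵢ / (k·n) = 1038 / (20 × 300) = 0.17300
UCL = p̄ + 3·√(p̄(1−p̄)/n) = 0.17300 + 3 × √(0.17300×0.82700/300) = 0.17300 + 3 × 0.02184 = 0.23851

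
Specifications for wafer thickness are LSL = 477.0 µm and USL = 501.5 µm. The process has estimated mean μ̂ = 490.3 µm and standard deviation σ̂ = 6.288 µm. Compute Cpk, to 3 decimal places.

Cpu = (USL − μ̂) / (3σ̂) = (501.5 − 490.3) / (3 × 6.288) = 0.5937; Cpl = (μ̂ − LSL) / (3σ̂) = (490.3 − 477.0) / (3 × 6.288) = 0.7050; Cpk = min(Cpu, Cpl) = 0.5937

0.594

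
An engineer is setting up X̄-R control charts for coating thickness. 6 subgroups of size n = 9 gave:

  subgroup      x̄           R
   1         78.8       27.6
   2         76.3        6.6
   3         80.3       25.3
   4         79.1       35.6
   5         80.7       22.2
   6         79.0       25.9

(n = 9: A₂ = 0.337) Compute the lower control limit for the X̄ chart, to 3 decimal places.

70.990

X̄̄ = (78.8 + 76.3 + 80.3 + 79.1 + 80.7 + 79.0) / 6 = 474.2000 / 6 = 79.0333
R̄ = (27.6 + 6.6 + 25.3 + 35.6 + 22.2 + 25.9) / 6 = 143.2000 / 6 = 23.8667
LCL = X̄̄ − A₂·R̄ = 79.0333 − 0.337 × 23.8667 = 70.9903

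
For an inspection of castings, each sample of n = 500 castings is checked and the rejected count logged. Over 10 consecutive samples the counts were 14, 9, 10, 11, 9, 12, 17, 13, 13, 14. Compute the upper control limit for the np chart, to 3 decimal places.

22.550

p̄ = Σdᵢ / (k·n) = 122 / (10 × 500) = 0.02440
UCL = np̄ + 3·√(np̄(1−p̄)) = 12.2000 + 3 × √(12.2000×0.97560) = 12.2000 + 3 × 3.4500 = 22.5499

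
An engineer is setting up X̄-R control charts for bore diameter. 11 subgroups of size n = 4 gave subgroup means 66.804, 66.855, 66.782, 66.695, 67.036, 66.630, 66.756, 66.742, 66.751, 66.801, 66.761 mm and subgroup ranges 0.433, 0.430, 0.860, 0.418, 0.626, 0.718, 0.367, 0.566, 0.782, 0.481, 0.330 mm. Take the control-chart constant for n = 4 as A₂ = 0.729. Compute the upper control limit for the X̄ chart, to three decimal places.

67.181

X̄̄ = (66.804 + 66.855 + 66.782 + 66.695 + 67.036 + 66.630 + 66.756 + 66.742 + 66.751 + 66.801 + 66.761) / 11 = 734.6130 / 11 = 66.7830
R̄ = (0.433 + 0.430 + 0.860 + 0.418 + 0.626 + 0.718 + 0.367 + 0.566 + 0.782 + 0.481 + 0.330) / 11 = 6.0110 / 11 = 0.5465
UCL = X̄̄ + A₂·R̄ = 66.7830 + 0.729 × 0.5465 = 67.1814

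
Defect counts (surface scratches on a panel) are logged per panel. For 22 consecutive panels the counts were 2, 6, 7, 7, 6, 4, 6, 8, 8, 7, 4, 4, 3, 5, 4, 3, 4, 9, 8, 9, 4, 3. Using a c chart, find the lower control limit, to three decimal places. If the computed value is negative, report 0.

c̄ = (2 + 6 + 7 + 7 + 6 + 4 + 6 + 8 + 8 + 7 + 4 + 4 + 3 + 5 + 4 + 3 + 4 + 9 + 8 + 9 + 4 + 3) / 22 = 121 / 22 = 5.5000
LCL = c̄ − 3√c̄ = 5.5000 − 3 × 2.3452 = -1.5356 → 0 (cannot be negative)

0.000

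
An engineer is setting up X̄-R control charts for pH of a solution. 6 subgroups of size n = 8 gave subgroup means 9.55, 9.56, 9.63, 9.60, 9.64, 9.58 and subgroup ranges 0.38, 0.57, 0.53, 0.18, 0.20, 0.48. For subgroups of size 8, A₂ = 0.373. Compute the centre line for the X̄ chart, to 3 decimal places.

9.593

X̄̄ = (9.55 + 9.56 + 9.63 + 9.60 + 9.64 + 9.58) / 6 = 57.5600 / 6 = 9.5933
CL = X̄̄ = 9.5933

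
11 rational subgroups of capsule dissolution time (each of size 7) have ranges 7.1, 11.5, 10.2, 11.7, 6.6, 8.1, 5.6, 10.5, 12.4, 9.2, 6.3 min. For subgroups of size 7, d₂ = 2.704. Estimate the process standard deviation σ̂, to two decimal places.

3.34

R̄ = (7.1 + 11.5 + 10.2 + 11.7 + 6.6 + 8.1 + 5.6 + 10.5 + 12.4 + 9.2 + 6.3) / 11 = 9.0182
σ̂ = R̄ / d₂ = 9.0182 / 2.704 = 3.3351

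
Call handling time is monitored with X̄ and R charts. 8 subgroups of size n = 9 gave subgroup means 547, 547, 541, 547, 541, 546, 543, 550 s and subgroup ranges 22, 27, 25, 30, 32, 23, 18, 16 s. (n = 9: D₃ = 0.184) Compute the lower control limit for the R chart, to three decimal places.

R̄ = (22 + 27 + 25 + 30 + 32 + 23 + 18 + 16) / 8 = 193.0000 / 8 = 24.1250
LCL_R = D₃·R̄ = 0.184 × 24.1250 = 4.4390

4.439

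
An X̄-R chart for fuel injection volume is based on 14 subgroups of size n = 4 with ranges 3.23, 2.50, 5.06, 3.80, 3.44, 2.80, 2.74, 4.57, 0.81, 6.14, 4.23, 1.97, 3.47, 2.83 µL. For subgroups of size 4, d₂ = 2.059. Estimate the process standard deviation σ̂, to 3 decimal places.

R̄ = (3.23 + 2.50 + 5.06 + 3.80 + 3.44 + 2.80 + 2.74 + 4.57 + 0.81 + 6.14 + 4.23 + 1.97 + 3.47 + 2.83) / 14 = 3.3993
σ̂ = R̄ / d₂ = 3.3993 / 2.059 = 1.6509

1.651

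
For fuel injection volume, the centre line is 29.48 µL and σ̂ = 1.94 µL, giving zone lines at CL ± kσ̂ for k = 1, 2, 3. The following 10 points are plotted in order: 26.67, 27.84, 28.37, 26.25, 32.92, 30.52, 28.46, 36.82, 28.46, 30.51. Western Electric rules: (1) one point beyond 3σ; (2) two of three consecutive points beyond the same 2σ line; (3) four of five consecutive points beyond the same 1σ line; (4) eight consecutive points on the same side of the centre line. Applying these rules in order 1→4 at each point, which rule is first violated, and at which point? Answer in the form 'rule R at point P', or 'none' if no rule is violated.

Zone of each point (C = within 1σ̂, B = 1σ̂–2σ̂, A = 2σ̂–3σ̂, * = beyond 3σ̂; sign = side of CL): 1:-B, 2:-C, 3:-C, 4:-B, 5:+B, 6:+C, 7:-C, 8:+*, 9:-C, 10:+C
Rule 1 (one point beyond the 3σ limits) is satisfied at point 8.

rule 1 at point 8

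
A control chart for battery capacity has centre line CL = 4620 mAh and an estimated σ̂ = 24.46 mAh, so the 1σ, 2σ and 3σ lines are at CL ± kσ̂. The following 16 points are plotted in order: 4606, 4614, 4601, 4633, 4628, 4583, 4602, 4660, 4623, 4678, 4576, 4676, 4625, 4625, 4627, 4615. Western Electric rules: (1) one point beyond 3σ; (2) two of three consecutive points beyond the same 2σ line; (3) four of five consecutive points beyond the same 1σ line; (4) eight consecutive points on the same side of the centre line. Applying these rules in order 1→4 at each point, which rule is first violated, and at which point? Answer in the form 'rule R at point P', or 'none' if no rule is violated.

Zone of each point (C = within 1σ̂, B = 1σ̂–2σ̂, A = 2σ̂–3σ̂, * = beyond 3σ̂; sign = side of CL): 1:-C, 2:-C, 3:-C, 4:+C, 5:+C, 6:-B, 7:-C, 8:+B, 9:+C, 10:+A, 11:-B, 12:+A, 13:+C, 14:+C, 15:+C, 16:-C
Rule 2 (two of three consecutive points beyond the same 2σ limit) is satisfied at point 12.

rule 2 at point 12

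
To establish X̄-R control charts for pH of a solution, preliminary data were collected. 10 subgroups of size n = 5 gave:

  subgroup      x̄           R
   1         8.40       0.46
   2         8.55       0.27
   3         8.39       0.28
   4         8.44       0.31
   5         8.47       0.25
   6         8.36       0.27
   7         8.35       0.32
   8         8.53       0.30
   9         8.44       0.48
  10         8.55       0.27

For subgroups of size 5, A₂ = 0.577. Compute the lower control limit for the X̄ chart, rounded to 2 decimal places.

8.26

X̄̄ = (8.40 + 8.55 + 8.39 + 8.44 + 8.47 + 8.36 + 8.35 + 8.53 + 8.44 + 8.55) / 10 = 84.4800 / 10 = 8.4480
R̄ = (0.46 + 0.27 + 0.28 + 0.31 + 0.25 + 0.27 + 0.32 + 0.30 + 0.48 + 0.27) / 10 = 3.2100 / 10 = 0.3210
LCL = X̄̄ − A₂·R̄ = 8.4480 − 0.577 × 0.3210 = 8.2628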